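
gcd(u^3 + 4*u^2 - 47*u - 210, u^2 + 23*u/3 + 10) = u + 6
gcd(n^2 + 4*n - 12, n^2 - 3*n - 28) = 1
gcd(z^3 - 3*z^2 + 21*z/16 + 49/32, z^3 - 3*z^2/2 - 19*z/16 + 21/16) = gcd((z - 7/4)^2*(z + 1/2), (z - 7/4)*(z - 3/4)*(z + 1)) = z - 7/4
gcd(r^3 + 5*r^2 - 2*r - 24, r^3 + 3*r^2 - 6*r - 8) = r^2 + 2*r - 8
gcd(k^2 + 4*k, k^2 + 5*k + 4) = k + 4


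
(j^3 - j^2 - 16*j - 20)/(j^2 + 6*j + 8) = (j^2 - 3*j - 10)/(j + 4)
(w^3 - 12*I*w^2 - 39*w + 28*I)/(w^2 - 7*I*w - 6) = (w^2 - 11*I*w - 28)/(w - 6*I)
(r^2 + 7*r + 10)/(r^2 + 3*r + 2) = (r + 5)/(r + 1)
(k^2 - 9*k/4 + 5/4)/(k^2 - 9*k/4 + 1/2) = (4*k^2 - 9*k + 5)/(4*k^2 - 9*k + 2)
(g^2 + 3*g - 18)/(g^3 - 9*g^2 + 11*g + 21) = (g + 6)/(g^2 - 6*g - 7)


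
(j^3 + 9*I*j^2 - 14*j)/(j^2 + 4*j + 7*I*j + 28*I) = j*(j + 2*I)/(j + 4)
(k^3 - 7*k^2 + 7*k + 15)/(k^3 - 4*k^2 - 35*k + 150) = (k^2 - 2*k - 3)/(k^2 + k - 30)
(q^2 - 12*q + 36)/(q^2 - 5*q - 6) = (q - 6)/(q + 1)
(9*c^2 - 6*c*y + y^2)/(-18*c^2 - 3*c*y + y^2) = (-9*c^2 + 6*c*y - y^2)/(18*c^2 + 3*c*y - y^2)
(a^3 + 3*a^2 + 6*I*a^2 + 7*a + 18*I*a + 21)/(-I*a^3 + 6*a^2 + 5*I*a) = (I*a^3 + 3*a^2*(-2 + I) + a*(-18 + 7*I) + 21*I)/(a*(a^2 + 6*I*a - 5))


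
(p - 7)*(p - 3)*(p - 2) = p^3 - 12*p^2 + 41*p - 42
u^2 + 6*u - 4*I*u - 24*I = (u + 6)*(u - 4*I)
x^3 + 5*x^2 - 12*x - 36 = (x - 3)*(x + 2)*(x + 6)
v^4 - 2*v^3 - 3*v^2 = v^2*(v - 3)*(v + 1)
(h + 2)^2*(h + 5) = h^3 + 9*h^2 + 24*h + 20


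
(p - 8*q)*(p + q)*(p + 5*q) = p^3 - 2*p^2*q - 43*p*q^2 - 40*q^3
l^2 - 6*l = l*(l - 6)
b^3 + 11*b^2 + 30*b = b*(b + 5)*(b + 6)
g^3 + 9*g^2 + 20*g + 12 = (g + 1)*(g + 2)*(g + 6)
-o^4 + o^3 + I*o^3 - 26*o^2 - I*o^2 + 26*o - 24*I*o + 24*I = (o - 6*I)*(o + 4*I)*(-I*o + 1)*(-I*o + I)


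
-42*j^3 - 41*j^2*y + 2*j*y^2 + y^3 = (-6*j + y)*(j + y)*(7*j + y)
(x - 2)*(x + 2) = x^2 - 4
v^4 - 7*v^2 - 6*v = v*(v - 3)*(v + 1)*(v + 2)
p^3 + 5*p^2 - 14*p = p*(p - 2)*(p + 7)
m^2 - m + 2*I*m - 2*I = (m - 1)*(m + 2*I)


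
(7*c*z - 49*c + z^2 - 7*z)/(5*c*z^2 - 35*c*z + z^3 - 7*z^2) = (7*c + z)/(z*(5*c + z))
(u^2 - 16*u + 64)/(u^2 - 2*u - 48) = (u - 8)/(u + 6)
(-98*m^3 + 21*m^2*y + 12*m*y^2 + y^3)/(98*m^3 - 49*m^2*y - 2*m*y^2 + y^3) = (7*m + y)/(-7*m + y)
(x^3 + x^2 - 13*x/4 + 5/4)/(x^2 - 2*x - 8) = (-x^3 - x^2 + 13*x/4 - 5/4)/(-x^2 + 2*x + 8)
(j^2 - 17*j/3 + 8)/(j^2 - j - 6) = (j - 8/3)/(j + 2)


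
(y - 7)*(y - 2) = y^2 - 9*y + 14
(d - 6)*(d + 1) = d^2 - 5*d - 6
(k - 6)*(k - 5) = k^2 - 11*k + 30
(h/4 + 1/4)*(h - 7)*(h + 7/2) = h^3/4 - 5*h^2/8 - 7*h - 49/8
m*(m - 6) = m^2 - 6*m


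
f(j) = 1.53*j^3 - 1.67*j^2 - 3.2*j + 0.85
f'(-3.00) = 48.13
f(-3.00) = -45.89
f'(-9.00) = 398.65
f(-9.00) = -1220.99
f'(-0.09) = -2.86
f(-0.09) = 1.12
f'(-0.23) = -2.19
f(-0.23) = 1.48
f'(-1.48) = 11.80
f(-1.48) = -3.03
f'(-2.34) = 29.75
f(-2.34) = -20.41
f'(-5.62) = 160.54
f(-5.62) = -305.49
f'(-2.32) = 29.25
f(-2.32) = -19.82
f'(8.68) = 313.63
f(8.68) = 847.83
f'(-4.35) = 98.18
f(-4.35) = -142.77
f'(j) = 4.59*j^2 - 3.34*j - 3.2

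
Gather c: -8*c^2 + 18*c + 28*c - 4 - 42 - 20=-8*c^2 + 46*c - 66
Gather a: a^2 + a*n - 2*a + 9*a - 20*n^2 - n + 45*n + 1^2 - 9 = a^2 + a*(n + 7) - 20*n^2 + 44*n - 8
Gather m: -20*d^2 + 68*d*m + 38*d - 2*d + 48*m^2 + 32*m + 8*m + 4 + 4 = -20*d^2 + 36*d + 48*m^2 + m*(68*d + 40) + 8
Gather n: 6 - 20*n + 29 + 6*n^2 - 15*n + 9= 6*n^2 - 35*n + 44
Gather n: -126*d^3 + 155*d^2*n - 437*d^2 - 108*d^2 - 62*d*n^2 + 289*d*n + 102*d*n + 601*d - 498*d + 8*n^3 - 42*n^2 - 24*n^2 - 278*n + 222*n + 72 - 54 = -126*d^3 - 545*d^2 + 103*d + 8*n^3 + n^2*(-62*d - 66) + n*(155*d^2 + 391*d - 56) + 18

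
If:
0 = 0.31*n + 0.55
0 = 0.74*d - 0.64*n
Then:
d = -1.53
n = -1.77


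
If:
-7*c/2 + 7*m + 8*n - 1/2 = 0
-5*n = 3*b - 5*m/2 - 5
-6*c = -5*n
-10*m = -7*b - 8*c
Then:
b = -2260/199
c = 955/199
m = -818/199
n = 1146/199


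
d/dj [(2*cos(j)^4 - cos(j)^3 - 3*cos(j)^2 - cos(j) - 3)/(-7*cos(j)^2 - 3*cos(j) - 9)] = (28*cos(j)^4 + 11*cos(j)^3 + 66*cos(j)^2 - 29*cos(j) - 12)*sin(j)*cos(j)/(-7*sin(j)^2 + 3*cos(j) + 16)^2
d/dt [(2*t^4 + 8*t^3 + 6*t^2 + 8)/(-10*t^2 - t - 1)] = 2*(-20*t^5 - 43*t^4 - 12*t^3 - 15*t^2 + 74*t + 4)/(100*t^4 + 20*t^3 + 21*t^2 + 2*t + 1)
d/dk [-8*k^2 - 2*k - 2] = -16*k - 2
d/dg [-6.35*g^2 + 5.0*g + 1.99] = 5.0 - 12.7*g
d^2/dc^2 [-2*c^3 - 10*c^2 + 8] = -12*c - 20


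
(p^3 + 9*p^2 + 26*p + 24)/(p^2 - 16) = (p^2 + 5*p + 6)/(p - 4)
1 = 1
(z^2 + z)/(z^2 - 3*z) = (z + 1)/(z - 3)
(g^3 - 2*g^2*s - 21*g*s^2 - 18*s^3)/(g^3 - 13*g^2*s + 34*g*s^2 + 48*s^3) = (-g - 3*s)/(-g + 8*s)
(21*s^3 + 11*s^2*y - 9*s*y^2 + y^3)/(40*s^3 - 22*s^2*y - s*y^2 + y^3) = (21*s^3 + 11*s^2*y - 9*s*y^2 + y^3)/(40*s^3 - 22*s^2*y - s*y^2 + y^3)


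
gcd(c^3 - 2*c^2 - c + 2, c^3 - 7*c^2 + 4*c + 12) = c^2 - c - 2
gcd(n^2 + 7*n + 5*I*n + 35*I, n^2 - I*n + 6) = 1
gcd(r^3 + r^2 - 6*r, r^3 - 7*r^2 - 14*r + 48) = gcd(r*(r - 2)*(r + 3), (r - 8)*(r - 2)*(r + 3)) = r^2 + r - 6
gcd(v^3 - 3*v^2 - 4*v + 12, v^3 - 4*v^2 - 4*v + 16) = v^2 - 4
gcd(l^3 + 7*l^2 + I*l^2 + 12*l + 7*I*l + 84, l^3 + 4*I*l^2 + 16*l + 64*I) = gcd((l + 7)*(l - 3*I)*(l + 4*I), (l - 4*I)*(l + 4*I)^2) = l + 4*I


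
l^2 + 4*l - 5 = (l - 1)*(l + 5)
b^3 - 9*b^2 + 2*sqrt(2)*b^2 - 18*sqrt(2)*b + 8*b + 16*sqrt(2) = (b - 8)*(b - 1)*(b + 2*sqrt(2))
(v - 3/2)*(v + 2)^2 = v^3 + 5*v^2/2 - 2*v - 6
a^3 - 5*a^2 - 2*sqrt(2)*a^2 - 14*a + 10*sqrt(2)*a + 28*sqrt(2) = (a - 7)*(a + 2)*(a - 2*sqrt(2))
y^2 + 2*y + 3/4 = (y + 1/2)*(y + 3/2)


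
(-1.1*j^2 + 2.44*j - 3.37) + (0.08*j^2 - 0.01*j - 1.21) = -1.02*j^2 + 2.43*j - 4.58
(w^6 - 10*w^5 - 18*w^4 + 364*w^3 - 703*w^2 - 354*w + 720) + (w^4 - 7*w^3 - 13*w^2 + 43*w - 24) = w^6 - 10*w^5 - 17*w^4 + 357*w^3 - 716*w^2 - 311*w + 696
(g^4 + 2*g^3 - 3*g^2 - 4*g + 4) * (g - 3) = g^5 - g^4 - 9*g^3 + 5*g^2 + 16*g - 12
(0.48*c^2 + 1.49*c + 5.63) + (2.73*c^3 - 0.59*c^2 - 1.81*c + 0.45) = 2.73*c^3 - 0.11*c^2 - 0.32*c + 6.08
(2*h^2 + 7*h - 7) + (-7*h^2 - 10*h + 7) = -5*h^2 - 3*h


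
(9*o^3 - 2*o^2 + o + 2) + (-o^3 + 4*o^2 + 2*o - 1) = 8*o^3 + 2*o^2 + 3*o + 1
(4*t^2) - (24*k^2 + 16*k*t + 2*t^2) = -24*k^2 - 16*k*t + 2*t^2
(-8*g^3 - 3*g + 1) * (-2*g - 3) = 16*g^4 + 24*g^3 + 6*g^2 + 7*g - 3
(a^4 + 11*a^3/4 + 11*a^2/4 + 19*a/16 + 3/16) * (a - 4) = a^5 - 5*a^4/4 - 33*a^3/4 - 157*a^2/16 - 73*a/16 - 3/4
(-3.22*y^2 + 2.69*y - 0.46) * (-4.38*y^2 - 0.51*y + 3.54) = 14.1036*y^4 - 10.14*y^3 - 10.7559*y^2 + 9.7572*y - 1.6284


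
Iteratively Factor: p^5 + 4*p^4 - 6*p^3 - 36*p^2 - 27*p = (p + 3)*(p^4 + p^3 - 9*p^2 - 9*p) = p*(p + 3)*(p^3 + p^2 - 9*p - 9) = p*(p + 1)*(p + 3)*(p^2 - 9) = p*(p + 1)*(p + 3)^2*(p - 3)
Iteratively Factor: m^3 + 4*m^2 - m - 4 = (m - 1)*(m^2 + 5*m + 4) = (m - 1)*(m + 4)*(m + 1)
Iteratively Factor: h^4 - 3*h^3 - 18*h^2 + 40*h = (h - 2)*(h^3 - h^2 - 20*h) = (h - 2)*(h + 4)*(h^2 - 5*h) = h*(h - 2)*(h + 4)*(h - 5)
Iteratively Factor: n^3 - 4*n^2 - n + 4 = (n + 1)*(n^2 - 5*n + 4) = (n - 1)*(n + 1)*(n - 4)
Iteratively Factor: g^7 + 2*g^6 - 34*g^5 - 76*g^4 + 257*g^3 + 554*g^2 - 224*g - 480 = (g + 1)*(g^6 + g^5 - 35*g^4 - 41*g^3 + 298*g^2 + 256*g - 480) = (g - 1)*(g + 1)*(g^5 + 2*g^4 - 33*g^3 - 74*g^2 + 224*g + 480) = (g - 1)*(g + 1)*(g + 4)*(g^4 - 2*g^3 - 25*g^2 + 26*g + 120) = (g - 3)*(g - 1)*(g + 1)*(g + 4)*(g^3 + g^2 - 22*g - 40) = (g - 3)*(g - 1)*(g + 1)*(g + 4)^2*(g^2 - 3*g - 10) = (g - 5)*(g - 3)*(g - 1)*(g + 1)*(g + 4)^2*(g + 2)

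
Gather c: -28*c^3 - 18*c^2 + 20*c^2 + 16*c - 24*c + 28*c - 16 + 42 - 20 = -28*c^3 + 2*c^2 + 20*c + 6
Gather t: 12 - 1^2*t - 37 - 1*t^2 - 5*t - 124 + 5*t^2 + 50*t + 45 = 4*t^2 + 44*t - 104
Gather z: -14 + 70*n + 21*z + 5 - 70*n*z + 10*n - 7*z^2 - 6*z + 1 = 80*n - 7*z^2 + z*(15 - 70*n) - 8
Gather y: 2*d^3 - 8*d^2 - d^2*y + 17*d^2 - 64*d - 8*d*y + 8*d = 2*d^3 + 9*d^2 - 56*d + y*(-d^2 - 8*d)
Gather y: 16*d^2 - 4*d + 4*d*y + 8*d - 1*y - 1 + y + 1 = 16*d^2 + 4*d*y + 4*d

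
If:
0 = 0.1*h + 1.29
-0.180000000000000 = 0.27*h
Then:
No Solution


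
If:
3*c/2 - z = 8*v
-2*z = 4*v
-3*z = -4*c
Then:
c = 0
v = 0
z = 0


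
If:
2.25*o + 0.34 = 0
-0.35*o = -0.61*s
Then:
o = -0.15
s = -0.09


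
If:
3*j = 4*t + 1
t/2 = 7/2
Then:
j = 29/3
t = 7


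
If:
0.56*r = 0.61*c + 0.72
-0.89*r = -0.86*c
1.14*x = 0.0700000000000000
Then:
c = -10.45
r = -10.10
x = 0.06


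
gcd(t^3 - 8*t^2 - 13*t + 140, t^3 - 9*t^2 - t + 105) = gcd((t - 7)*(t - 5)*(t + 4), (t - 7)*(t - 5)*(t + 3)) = t^2 - 12*t + 35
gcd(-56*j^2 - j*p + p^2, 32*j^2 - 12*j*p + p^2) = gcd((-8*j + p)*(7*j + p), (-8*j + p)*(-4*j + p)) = -8*j + p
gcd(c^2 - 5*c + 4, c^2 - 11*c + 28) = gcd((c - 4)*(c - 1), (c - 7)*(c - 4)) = c - 4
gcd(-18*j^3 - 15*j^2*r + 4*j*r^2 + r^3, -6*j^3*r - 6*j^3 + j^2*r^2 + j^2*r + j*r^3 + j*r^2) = 1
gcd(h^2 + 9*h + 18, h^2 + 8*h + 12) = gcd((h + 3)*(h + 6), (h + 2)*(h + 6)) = h + 6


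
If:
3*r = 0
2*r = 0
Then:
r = 0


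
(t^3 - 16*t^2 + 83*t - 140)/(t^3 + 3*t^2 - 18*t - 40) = (t^2 - 12*t + 35)/(t^2 + 7*t + 10)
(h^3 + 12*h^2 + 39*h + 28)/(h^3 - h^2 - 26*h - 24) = (h + 7)/(h - 6)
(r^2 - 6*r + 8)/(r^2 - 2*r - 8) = (r - 2)/(r + 2)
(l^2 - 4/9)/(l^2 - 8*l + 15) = (l^2 - 4/9)/(l^2 - 8*l + 15)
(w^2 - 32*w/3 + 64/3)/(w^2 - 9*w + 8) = (w - 8/3)/(w - 1)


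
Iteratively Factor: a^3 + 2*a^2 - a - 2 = (a + 2)*(a^2 - 1) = (a + 1)*(a + 2)*(a - 1)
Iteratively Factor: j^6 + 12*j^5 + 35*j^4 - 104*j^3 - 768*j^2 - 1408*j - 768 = (j + 3)*(j^5 + 9*j^4 + 8*j^3 - 128*j^2 - 384*j - 256) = (j + 1)*(j + 3)*(j^4 + 8*j^3 - 128*j - 256) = (j + 1)*(j + 3)*(j + 4)*(j^3 + 4*j^2 - 16*j - 64) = (j - 4)*(j + 1)*(j + 3)*(j + 4)*(j^2 + 8*j + 16) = (j - 4)*(j + 1)*(j + 3)*(j + 4)^2*(j + 4)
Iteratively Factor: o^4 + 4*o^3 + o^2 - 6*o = (o - 1)*(o^3 + 5*o^2 + 6*o) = (o - 1)*(o + 2)*(o^2 + 3*o) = o*(o - 1)*(o + 2)*(o + 3)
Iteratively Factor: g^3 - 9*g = (g)*(g^2 - 9) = g*(g - 3)*(g + 3)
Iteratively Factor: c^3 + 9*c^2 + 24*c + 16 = (c + 4)*(c^2 + 5*c + 4) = (c + 4)^2*(c + 1)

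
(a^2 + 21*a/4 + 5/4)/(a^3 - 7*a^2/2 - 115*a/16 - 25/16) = 4*(a + 5)/(4*a^2 - 15*a - 25)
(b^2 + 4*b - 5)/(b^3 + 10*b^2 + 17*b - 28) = (b + 5)/(b^2 + 11*b + 28)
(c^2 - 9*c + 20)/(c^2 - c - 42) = (-c^2 + 9*c - 20)/(-c^2 + c + 42)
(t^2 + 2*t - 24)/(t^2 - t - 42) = (t - 4)/(t - 7)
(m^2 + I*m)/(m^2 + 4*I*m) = (m + I)/(m + 4*I)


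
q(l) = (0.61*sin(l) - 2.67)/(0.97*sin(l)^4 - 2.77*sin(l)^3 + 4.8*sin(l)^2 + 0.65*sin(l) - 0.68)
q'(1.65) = -0.13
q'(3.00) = -17.72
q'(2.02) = -0.96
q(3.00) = 5.17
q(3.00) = 5.17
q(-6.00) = 14.03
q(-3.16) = 3.99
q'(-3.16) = -4.02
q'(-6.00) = 206.06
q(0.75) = -1.70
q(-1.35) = -0.49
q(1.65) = -0.70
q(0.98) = -1.06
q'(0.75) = 4.62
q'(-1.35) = -0.30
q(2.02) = -0.88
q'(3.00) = -17.72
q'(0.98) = 1.64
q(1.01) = -1.01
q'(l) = (0.61*sin(l) - 2.67)*(-3.88*sin(l)^3*cos(l) + 8.31*sin(l)^2*cos(l) - 9.6*sin(l)*cos(l) - 0.65*cos(l))/(0.97*sin(l)^4 - 2.77*sin(l)^3 + 4.8*sin(l)^2 + 0.65*sin(l) - 0.68)^2 + 0.61*cos(l)/(0.97*sin(l)^4 - 2.77*sin(l)^3 + 4.8*sin(l)^2 + 0.65*sin(l) - 0.68)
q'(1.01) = 1.46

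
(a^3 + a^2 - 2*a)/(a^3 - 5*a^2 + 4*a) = (a + 2)/(a - 4)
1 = 1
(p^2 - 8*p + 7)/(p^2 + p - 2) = (p - 7)/(p + 2)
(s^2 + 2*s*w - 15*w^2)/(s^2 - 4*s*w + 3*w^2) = (s + 5*w)/(s - w)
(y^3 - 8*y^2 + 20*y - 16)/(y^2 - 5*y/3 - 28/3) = 3*(y^2 - 4*y + 4)/(3*y + 7)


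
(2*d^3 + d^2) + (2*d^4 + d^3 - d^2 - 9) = 2*d^4 + 3*d^3 - 9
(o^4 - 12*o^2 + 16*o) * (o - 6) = o^5 - 6*o^4 - 12*o^3 + 88*o^2 - 96*o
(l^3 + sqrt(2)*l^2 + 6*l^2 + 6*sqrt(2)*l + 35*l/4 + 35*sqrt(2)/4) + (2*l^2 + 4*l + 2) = l^3 + sqrt(2)*l^2 + 8*l^2 + 6*sqrt(2)*l + 51*l/4 + 2 + 35*sqrt(2)/4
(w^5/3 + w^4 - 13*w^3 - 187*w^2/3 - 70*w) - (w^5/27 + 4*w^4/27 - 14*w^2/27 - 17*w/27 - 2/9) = 8*w^5/27 + 23*w^4/27 - 13*w^3 - 1669*w^2/27 - 1873*w/27 + 2/9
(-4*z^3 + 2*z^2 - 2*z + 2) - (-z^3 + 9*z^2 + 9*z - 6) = -3*z^3 - 7*z^2 - 11*z + 8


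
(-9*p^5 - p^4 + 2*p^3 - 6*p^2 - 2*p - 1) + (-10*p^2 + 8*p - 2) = -9*p^5 - p^4 + 2*p^3 - 16*p^2 + 6*p - 3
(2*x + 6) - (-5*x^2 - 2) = 5*x^2 + 2*x + 8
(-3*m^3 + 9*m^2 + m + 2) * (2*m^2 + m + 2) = -6*m^5 + 15*m^4 + 5*m^3 + 23*m^2 + 4*m + 4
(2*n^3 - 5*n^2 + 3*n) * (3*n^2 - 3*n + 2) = 6*n^5 - 21*n^4 + 28*n^3 - 19*n^2 + 6*n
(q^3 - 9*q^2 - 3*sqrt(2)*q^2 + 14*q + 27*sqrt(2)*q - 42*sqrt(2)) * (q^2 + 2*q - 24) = q^5 - 7*q^4 - 3*sqrt(2)*q^4 - 28*q^3 + 21*sqrt(2)*q^3 + 84*sqrt(2)*q^2 + 244*q^2 - 732*sqrt(2)*q - 336*q + 1008*sqrt(2)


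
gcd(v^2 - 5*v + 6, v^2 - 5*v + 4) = 1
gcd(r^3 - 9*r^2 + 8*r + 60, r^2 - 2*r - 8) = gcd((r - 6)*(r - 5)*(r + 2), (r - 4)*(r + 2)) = r + 2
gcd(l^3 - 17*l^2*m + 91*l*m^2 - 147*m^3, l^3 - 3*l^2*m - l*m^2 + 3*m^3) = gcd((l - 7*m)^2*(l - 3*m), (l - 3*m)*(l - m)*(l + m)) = l - 3*m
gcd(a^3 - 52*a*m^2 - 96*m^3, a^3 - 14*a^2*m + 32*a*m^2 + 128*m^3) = a^2 - 6*a*m - 16*m^2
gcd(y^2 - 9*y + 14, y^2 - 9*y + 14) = y^2 - 9*y + 14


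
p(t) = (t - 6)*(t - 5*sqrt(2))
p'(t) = 2*t - 5*sqrt(2) - 6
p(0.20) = 39.85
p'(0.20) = -12.67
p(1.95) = 20.74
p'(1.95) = -9.17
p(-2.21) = 76.20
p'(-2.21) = -17.49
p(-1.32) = 61.42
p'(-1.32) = -15.71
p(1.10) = 29.26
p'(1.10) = -10.87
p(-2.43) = 80.09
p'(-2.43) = -17.93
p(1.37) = 26.40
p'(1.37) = -10.33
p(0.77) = 32.95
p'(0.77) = -11.53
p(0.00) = 42.43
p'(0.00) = -13.07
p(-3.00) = 90.64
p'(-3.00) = -19.07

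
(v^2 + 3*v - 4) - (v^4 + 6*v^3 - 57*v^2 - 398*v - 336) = -v^4 - 6*v^3 + 58*v^2 + 401*v + 332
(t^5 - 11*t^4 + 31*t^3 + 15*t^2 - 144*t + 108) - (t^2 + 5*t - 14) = t^5 - 11*t^4 + 31*t^3 + 14*t^2 - 149*t + 122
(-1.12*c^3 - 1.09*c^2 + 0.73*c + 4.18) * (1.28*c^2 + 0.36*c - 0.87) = -1.4336*c^5 - 1.7984*c^4 + 1.5164*c^3 + 6.5615*c^2 + 0.8697*c - 3.6366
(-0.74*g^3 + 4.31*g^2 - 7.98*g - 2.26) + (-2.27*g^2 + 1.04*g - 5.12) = -0.74*g^3 + 2.04*g^2 - 6.94*g - 7.38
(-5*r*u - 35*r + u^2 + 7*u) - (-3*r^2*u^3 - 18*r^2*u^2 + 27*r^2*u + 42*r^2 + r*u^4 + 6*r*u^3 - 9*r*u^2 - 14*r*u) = 3*r^2*u^3 + 18*r^2*u^2 - 27*r^2*u - 42*r^2 - r*u^4 - 6*r*u^3 + 9*r*u^2 + 9*r*u - 35*r + u^2 + 7*u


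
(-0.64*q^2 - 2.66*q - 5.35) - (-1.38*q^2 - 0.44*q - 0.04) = 0.74*q^2 - 2.22*q - 5.31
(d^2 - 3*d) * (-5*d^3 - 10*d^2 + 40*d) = -5*d^5 + 5*d^4 + 70*d^3 - 120*d^2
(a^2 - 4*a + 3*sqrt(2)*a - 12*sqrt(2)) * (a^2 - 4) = a^4 - 4*a^3 + 3*sqrt(2)*a^3 - 12*sqrt(2)*a^2 - 4*a^2 - 12*sqrt(2)*a + 16*a + 48*sqrt(2)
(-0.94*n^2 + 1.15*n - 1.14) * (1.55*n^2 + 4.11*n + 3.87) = -1.457*n^4 - 2.0809*n^3 - 0.6783*n^2 - 0.2349*n - 4.4118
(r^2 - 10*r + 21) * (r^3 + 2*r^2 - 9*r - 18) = r^5 - 8*r^4 - 8*r^3 + 114*r^2 - 9*r - 378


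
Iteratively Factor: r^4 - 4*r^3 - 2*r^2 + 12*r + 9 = (r - 3)*(r^3 - r^2 - 5*r - 3) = (r - 3)^2*(r^2 + 2*r + 1) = (r - 3)^2*(r + 1)*(r + 1)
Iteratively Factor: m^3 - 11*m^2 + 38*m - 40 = (m - 2)*(m^2 - 9*m + 20) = (m - 5)*(m - 2)*(m - 4)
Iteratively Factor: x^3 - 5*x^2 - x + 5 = (x + 1)*(x^2 - 6*x + 5) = (x - 5)*(x + 1)*(x - 1)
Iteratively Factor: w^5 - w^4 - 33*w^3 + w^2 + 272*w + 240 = (w - 4)*(w^4 + 3*w^3 - 21*w^2 - 83*w - 60) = (w - 4)*(w + 1)*(w^3 + 2*w^2 - 23*w - 60) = (w - 5)*(w - 4)*(w + 1)*(w^2 + 7*w + 12) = (w - 5)*(w - 4)*(w + 1)*(w + 3)*(w + 4)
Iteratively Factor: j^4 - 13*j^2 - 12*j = (j + 1)*(j^3 - j^2 - 12*j) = j*(j + 1)*(j^2 - j - 12) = j*(j - 4)*(j + 1)*(j + 3)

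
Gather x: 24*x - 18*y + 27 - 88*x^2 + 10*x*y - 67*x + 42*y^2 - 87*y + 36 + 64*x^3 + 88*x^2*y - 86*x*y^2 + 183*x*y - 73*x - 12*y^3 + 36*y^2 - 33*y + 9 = 64*x^3 + x^2*(88*y - 88) + x*(-86*y^2 + 193*y - 116) - 12*y^3 + 78*y^2 - 138*y + 72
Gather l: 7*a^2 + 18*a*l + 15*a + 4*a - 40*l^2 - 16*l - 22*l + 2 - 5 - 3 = 7*a^2 + 19*a - 40*l^2 + l*(18*a - 38) - 6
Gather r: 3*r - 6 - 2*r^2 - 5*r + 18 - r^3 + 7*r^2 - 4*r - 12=-r^3 + 5*r^2 - 6*r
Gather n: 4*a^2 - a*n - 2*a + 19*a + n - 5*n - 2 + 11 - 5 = 4*a^2 + 17*a + n*(-a - 4) + 4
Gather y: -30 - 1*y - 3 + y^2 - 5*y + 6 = y^2 - 6*y - 27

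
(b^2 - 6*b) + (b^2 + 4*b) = 2*b^2 - 2*b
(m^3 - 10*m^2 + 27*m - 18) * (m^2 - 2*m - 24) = m^5 - 12*m^4 + 23*m^3 + 168*m^2 - 612*m + 432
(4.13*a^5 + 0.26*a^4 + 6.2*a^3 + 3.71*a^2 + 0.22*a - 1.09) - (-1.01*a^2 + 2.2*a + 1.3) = 4.13*a^5 + 0.26*a^4 + 6.2*a^3 + 4.72*a^2 - 1.98*a - 2.39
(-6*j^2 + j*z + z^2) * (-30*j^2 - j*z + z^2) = 180*j^4 - 24*j^3*z - 37*j^2*z^2 + z^4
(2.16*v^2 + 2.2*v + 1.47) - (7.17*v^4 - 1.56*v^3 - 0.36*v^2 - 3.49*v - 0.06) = -7.17*v^4 + 1.56*v^3 + 2.52*v^2 + 5.69*v + 1.53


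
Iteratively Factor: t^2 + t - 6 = (t - 2)*(t + 3)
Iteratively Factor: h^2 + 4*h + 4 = (h + 2)*(h + 2)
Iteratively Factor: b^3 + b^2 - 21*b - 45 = (b - 5)*(b^2 + 6*b + 9) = (b - 5)*(b + 3)*(b + 3)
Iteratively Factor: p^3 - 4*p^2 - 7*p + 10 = (p - 1)*(p^2 - 3*p - 10) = (p - 1)*(p + 2)*(p - 5)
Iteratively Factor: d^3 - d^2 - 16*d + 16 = (d + 4)*(d^2 - 5*d + 4) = (d - 4)*(d + 4)*(d - 1)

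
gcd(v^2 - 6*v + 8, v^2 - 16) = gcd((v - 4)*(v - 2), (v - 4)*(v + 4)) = v - 4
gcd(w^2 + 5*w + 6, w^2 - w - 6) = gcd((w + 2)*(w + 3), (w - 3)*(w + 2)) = w + 2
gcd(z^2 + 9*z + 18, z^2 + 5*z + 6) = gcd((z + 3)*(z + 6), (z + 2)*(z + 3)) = z + 3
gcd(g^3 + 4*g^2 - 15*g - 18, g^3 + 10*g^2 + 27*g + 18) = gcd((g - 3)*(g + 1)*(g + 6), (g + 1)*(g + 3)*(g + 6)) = g^2 + 7*g + 6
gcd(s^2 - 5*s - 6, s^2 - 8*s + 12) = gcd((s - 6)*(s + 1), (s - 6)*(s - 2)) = s - 6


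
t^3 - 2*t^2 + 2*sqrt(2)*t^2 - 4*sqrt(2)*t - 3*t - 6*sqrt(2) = (t - 3)*(t + 1)*(t + 2*sqrt(2))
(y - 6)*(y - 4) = y^2 - 10*y + 24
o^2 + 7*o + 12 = (o + 3)*(o + 4)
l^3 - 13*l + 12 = (l - 3)*(l - 1)*(l + 4)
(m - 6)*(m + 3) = m^2 - 3*m - 18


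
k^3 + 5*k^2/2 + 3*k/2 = k*(k + 1)*(k + 3/2)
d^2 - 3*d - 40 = (d - 8)*(d + 5)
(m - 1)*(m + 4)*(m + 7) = m^3 + 10*m^2 + 17*m - 28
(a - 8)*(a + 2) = a^2 - 6*a - 16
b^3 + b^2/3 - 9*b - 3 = (b - 3)*(b + 1/3)*(b + 3)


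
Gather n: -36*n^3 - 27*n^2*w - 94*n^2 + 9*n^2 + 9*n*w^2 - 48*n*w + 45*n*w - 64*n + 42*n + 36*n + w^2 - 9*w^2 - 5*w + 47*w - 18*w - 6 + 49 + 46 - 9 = -36*n^3 + n^2*(-27*w - 85) + n*(9*w^2 - 3*w + 14) - 8*w^2 + 24*w + 80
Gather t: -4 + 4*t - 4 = 4*t - 8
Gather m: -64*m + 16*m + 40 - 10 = 30 - 48*m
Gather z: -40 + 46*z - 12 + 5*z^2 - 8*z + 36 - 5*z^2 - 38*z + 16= 0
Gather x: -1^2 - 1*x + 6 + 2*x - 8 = x - 3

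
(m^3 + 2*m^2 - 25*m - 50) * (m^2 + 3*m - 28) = m^5 + 5*m^4 - 47*m^3 - 181*m^2 + 550*m + 1400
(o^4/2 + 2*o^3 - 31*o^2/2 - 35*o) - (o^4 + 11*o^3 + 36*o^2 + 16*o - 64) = -o^4/2 - 9*o^3 - 103*o^2/2 - 51*o + 64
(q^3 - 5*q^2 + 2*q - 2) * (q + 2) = q^4 - 3*q^3 - 8*q^2 + 2*q - 4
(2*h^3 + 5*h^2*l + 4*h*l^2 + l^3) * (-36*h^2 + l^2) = -72*h^5 - 180*h^4*l - 142*h^3*l^2 - 31*h^2*l^3 + 4*h*l^4 + l^5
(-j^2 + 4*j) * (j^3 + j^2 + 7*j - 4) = -j^5 + 3*j^4 - 3*j^3 + 32*j^2 - 16*j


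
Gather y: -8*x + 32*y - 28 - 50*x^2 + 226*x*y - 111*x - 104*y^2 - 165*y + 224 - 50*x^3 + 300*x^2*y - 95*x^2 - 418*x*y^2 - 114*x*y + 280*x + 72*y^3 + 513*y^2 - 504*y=-50*x^3 - 145*x^2 + 161*x + 72*y^3 + y^2*(409 - 418*x) + y*(300*x^2 + 112*x - 637) + 196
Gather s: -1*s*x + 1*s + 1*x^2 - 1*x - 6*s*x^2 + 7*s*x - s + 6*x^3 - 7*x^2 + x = s*(-6*x^2 + 6*x) + 6*x^3 - 6*x^2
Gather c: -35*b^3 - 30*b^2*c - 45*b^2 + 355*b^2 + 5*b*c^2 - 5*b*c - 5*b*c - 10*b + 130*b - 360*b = -35*b^3 + 310*b^2 + 5*b*c^2 - 240*b + c*(-30*b^2 - 10*b)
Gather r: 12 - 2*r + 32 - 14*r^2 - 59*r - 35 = -14*r^2 - 61*r + 9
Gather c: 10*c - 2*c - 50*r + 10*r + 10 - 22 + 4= 8*c - 40*r - 8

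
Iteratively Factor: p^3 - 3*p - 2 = (p + 1)*(p^2 - p - 2) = (p + 1)^2*(p - 2)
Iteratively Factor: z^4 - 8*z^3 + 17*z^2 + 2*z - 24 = (z - 4)*(z^3 - 4*z^2 + z + 6) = (z - 4)*(z + 1)*(z^2 - 5*z + 6) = (z - 4)*(z - 3)*(z + 1)*(z - 2)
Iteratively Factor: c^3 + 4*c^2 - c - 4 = (c - 1)*(c^2 + 5*c + 4) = (c - 1)*(c + 1)*(c + 4)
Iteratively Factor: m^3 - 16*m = (m - 4)*(m^2 + 4*m) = m*(m - 4)*(m + 4)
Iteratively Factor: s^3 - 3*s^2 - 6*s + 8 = (s - 1)*(s^2 - 2*s - 8) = (s - 1)*(s + 2)*(s - 4)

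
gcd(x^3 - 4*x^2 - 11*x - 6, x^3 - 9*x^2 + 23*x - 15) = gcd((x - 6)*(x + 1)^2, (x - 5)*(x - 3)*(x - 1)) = 1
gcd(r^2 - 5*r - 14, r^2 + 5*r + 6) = r + 2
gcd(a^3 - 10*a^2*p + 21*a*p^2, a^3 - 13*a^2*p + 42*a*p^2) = -a^2 + 7*a*p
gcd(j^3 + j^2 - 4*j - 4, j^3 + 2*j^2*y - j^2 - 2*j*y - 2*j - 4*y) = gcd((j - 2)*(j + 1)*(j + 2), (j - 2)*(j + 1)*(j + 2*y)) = j^2 - j - 2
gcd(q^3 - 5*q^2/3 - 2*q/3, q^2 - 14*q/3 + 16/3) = q - 2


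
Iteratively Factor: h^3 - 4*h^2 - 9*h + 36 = (h - 3)*(h^2 - h - 12) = (h - 3)*(h + 3)*(h - 4)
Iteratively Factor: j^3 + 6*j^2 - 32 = (j - 2)*(j^2 + 8*j + 16) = (j - 2)*(j + 4)*(j + 4)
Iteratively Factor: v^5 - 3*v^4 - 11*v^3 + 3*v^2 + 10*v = (v)*(v^4 - 3*v^3 - 11*v^2 + 3*v + 10) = v*(v - 1)*(v^3 - 2*v^2 - 13*v - 10) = v*(v - 5)*(v - 1)*(v^2 + 3*v + 2) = v*(v - 5)*(v - 1)*(v + 2)*(v + 1)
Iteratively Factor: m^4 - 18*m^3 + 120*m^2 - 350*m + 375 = (m - 5)*(m^3 - 13*m^2 + 55*m - 75) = (m - 5)^2*(m^2 - 8*m + 15) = (m - 5)^3*(m - 3)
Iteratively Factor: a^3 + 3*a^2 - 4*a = (a + 4)*(a^2 - a) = (a - 1)*(a + 4)*(a)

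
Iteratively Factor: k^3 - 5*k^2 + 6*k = (k - 3)*(k^2 - 2*k) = k*(k - 3)*(k - 2)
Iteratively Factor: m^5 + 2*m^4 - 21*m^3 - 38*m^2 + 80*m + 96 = (m + 4)*(m^4 - 2*m^3 - 13*m^2 + 14*m + 24) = (m - 4)*(m + 4)*(m^3 + 2*m^2 - 5*m - 6) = (m - 4)*(m + 3)*(m + 4)*(m^2 - m - 2) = (m - 4)*(m + 1)*(m + 3)*(m + 4)*(m - 2)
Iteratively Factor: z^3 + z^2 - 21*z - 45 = (z + 3)*(z^2 - 2*z - 15) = (z + 3)^2*(z - 5)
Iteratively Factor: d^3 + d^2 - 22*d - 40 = (d - 5)*(d^2 + 6*d + 8) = (d - 5)*(d + 4)*(d + 2)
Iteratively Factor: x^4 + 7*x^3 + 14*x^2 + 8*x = (x + 2)*(x^3 + 5*x^2 + 4*x) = x*(x + 2)*(x^2 + 5*x + 4) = x*(x + 2)*(x + 4)*(x + 1)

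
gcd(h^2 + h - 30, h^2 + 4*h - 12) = h + 6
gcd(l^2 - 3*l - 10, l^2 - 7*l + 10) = l - 5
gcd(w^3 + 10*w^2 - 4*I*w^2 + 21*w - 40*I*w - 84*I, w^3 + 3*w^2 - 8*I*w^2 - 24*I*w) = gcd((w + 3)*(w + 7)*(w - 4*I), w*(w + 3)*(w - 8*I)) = w + 3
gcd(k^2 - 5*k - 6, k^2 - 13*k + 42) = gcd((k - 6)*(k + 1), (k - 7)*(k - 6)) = k - 6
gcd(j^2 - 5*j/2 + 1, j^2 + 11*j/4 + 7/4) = 1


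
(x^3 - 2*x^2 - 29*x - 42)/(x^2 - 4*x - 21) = x + 2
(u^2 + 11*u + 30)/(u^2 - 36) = (u + 5)/(u - 6)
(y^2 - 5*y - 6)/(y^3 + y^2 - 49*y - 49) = (y - 6)/(y^2 - 49)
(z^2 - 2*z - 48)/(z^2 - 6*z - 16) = (z + 6)/(z + 2)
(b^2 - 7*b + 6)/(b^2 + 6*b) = (b^2 - 7*b + 6)/(b*(b + 6))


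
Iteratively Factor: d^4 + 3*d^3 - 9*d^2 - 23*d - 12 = (d + 1)*(d^3 + 2*d^2 - 11*d - 12) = (d - 3)*(d + 1)*(d^2 + 5*d + 4) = (d - 3)*(d + 1)*(d + 4)*(d + 1)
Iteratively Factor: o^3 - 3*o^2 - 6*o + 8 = (o - 1)*(o^2 - 2*o - 8) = (o - 4)*(o - 1)*(o + 2)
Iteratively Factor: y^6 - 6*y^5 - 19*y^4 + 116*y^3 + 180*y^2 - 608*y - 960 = (y - 4)*(y^5 - 2*y^4 - 27*y^3 + 8*y^2 + 212*y + 240) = (y - 4)*(y + 2)*(y^4 - 4*y^3 - 19*y^2 + 46*y + 120) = (y - 4)*(y + 2)*(y + 3)*(y^3 - 7*y^2 + 2*y + 40) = (y - 4)*(y + 2)^2*(y + 3)*(y^2 - 9*y + 20) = (y - 5)*(y - 4)*(y + 2)^2*(y + 3)*(y - 4)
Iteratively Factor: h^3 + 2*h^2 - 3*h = (h - 1)*(h^2 + 3*h) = (h - 1)*(h + 3)*(h)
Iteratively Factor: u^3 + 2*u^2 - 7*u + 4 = (u + 4)*(u^2 - 2*u + 1) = (u - 1)*(u + 4)*(u - 1)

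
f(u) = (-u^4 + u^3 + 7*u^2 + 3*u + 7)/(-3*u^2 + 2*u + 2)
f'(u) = (6*u - 2)*(-u^4 + u^3 + 7*u^2 + 3*u + 7)/(-3*u^2 + 2*u + 2)^2 + (-4*u^3 + 3*u^2 + 14*u + 3)/(-3*u^2 + 2*u + 2) = (6*u^5 - 9*u^4 - 4*u^3 + 29*u^2 + 70*u - 8)/(9*u^4 - 12*u^3 - 8*u^2 + 8*u + 4)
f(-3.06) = 1.64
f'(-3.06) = -2.15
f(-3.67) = 3.07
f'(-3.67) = -2.53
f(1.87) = -6.61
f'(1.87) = 9.98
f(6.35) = 9.99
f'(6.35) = 4.24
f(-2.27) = 0.11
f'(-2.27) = -1.76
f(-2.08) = -0.22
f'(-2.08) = -1.72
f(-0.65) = -13.31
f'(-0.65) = -131.81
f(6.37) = 10.07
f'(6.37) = 4.25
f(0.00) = 3.50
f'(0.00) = -2.00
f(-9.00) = 26.03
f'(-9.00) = -6.09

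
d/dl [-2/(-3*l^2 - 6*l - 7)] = 12*(-l - 1)/(3*l^2 + 6*l + 7)^2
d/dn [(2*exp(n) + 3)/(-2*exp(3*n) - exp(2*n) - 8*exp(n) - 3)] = 2*((2*exp(n) + 3)*(3*exp(2*n) + exp(n) + 4) - 2*exp(3*n) - exp(2*n) - 8*exp(n) - 3)*exp(n)/(2*exp(3*n) + exp(2*n) + 8*exp(n) + 3)^2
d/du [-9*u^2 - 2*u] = -18*u - 2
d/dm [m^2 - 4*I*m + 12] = 2*m - 4*I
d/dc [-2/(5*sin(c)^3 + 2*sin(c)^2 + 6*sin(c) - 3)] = 2*(15*sin(c)^2 + 4*sin(c) + 6)*cos(c)/(5*sin(c)^3 + 2*sin(c)^2 + 6*sin(c) - 3)^2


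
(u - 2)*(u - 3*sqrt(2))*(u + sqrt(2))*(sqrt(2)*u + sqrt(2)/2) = sqrt(2)*u^4 - 4*u^3 - 3*sqrt(2)*u^3/2 - 7*sqrt(2)*u^2 + 6*u^2 + 4*u + 9*sqrt(2)*u + 6*sqrt(2)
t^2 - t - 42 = (t - 7)*(t + 6)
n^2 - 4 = (n - 2)*(n + 2)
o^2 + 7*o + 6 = (o + 1)*(o + 6)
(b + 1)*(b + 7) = b^2 + 8*b + 7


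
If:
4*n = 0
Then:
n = 0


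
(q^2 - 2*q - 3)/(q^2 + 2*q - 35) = (q^2 - 2*q - 3)/(q^2 + 2*q - 35)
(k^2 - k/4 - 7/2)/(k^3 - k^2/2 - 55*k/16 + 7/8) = 4/(4*k - 1)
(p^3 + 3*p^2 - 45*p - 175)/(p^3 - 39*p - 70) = (p + 5)/(p + 2)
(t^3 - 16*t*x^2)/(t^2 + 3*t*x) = (t^2 - 16*x^2)/(t + 3*x)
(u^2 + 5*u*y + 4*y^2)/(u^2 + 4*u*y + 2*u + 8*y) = (u + y)/(u + 2)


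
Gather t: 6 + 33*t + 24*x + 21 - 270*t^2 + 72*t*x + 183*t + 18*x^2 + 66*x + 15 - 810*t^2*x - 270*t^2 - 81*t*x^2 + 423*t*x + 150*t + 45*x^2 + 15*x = t^2*(-810*x - 540) + t*(-81*x^2 + 495*x + 366) + 63*x^2 + 105*x + 42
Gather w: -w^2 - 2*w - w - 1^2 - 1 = -w^2 - 3*w - 2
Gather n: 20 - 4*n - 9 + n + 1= 12 - 3*n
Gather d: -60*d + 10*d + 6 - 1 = 5 - 50*d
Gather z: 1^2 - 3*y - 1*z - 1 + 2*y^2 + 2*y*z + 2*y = 2*y^2 - y + z*(2*y - 1)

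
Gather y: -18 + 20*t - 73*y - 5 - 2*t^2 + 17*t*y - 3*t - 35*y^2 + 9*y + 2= -2*t^2 + 17*t - 35*y^2 + y*(17*t - 64) - 21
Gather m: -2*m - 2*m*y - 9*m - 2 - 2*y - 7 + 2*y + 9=m*(-2*y - 11)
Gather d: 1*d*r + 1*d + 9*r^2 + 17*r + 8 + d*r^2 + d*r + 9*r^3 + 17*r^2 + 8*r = d*(r^2 + 2*r + 1) + 9*r^3 + 26*r^2 + 25*r + 8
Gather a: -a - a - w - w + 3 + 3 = -2*a - 2*w + 6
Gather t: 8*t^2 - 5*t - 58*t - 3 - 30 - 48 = 8*t^2 - 63*t - 81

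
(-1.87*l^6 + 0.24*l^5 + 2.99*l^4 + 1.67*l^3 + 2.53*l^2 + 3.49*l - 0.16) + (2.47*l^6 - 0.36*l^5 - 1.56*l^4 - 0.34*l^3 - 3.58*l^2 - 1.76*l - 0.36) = 0.6*l^6 - 0.12*l^5 + 1.43*l^4 + 1.33*l^3 - 1.05*l^2 + 1.73*l - 0.52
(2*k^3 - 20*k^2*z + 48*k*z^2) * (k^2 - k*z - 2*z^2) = 2*k^5 - 22*k^4*z + 64*k^3*z^2 - 8*k^2*z^3 - 96*k*z^4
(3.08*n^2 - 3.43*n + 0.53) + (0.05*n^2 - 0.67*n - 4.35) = 3.13*n^2 - 4.1*n - 3.82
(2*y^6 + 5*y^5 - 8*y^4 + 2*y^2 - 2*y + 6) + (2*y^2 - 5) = 2*y^6 + 5*y^5 - 8*y^4 + 4*y^2 - 2*y + 1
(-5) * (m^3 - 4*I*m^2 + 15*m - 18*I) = -5*m^3 + 20*I*m^2 - 75*m + 90*I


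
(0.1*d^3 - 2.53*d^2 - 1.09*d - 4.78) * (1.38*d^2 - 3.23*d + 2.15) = 0.138*d^5 - 3.8144*d^4 + 6.8827*d^3 - 8.5152*d^2 + 13.0959*d - 10.277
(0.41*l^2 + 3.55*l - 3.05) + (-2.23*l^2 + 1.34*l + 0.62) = -1.82*l^2 + 4.89*l - 2.43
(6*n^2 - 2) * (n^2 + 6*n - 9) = 6*n^4 + 36*n^3 - 56*n^2 - 12*n + 18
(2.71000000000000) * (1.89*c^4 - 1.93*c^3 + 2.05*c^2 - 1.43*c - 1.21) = 5.1219*c^4 - 5.2303*c^3 + 5.5555*c^2 - 3.8753*c - 3.2791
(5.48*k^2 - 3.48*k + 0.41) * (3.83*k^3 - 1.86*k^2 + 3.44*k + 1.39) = 20.9884*k^5 - 23.5212*k^4 + 26.8943*k^3 - 5.1166*k^2 - 3.4268*k + 0.5699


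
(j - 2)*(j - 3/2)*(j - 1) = j^3 - 9*j^2/2 + 13*j/2 - 3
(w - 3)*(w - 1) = w^2 - 4*w + 3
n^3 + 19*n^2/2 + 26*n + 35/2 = (n + 1)*(n + 7/2)*(n + 5)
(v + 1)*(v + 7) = v^2 + 8*v + 7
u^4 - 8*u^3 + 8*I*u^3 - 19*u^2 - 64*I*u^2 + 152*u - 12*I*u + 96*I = (u - 8)*(u + I)*(u + 3*I)*(u + 4*I)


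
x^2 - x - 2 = (x - 2)*(x + 1)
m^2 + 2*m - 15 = (m - 3)*(m + 5)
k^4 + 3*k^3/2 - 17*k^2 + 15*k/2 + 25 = (k - 5/2)*(k - 2)*(k + 1)*(k + 5)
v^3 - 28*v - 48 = (v - 6)*(v + 2)*(v + 4)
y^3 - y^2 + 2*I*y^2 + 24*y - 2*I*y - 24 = (y - 1)*(y - 4*I)*(y + 6*I)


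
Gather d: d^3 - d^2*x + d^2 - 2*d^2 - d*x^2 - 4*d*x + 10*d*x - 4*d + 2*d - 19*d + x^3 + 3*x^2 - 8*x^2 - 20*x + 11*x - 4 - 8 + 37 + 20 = d^3 + d^2*(-x - 1) + d*(-x^2 + 6*x - 21) + x^3 - 5*x^2 - 9*x + 45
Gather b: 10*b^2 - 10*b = 10*b^2 - 10*b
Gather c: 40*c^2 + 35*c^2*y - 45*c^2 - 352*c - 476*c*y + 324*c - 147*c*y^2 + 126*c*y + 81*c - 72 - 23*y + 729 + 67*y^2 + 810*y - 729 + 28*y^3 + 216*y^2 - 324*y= c^2*(35*y - 5) + c*(-147*y^2 - 350*y + 53) + 28*y^3 + 283*y^2 + 463*y - 72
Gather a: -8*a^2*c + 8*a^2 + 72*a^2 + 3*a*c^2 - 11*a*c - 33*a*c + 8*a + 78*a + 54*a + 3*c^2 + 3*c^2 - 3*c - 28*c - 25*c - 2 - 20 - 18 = a^2*(80 - 8*c) + a*(3*c^2 - 44*c + 140) + 6*c^2 - 56*c - 40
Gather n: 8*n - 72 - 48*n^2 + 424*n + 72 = -48*n^2 + 432*n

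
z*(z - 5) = z^2 - 5*z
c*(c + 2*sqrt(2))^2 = c^3 + 4*sqrt(2)*c^2 + 8*c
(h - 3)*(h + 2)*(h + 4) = h^3 + 3*h^2 - 10*h - 24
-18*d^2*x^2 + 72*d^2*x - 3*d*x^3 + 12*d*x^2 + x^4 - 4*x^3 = x*(-6*d + x)*(3*d + x)*(x - 4)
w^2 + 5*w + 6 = (w + 2)*(w + 3)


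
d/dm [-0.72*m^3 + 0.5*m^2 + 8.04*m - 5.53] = -2.16*m^2 + 1.0*m + 8.04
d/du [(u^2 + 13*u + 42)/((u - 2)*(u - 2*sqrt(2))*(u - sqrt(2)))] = ((u - 2)*(u - 2*sqrt(2))*(u - sqrt(2))*(2*u + 13) - (u - 2)*(u - 2*sqrt(2))*(u^2 + 13*u + 42) - (u - 2)*(u - sqrt(2))*(u^2 + 13*u + 42) - (u - 2*sqrt(2))*(u - sqrt(2))*(u^2 + 13*u + 42))/((u - 2)^2*(u - 2*sqrt(2))^2*(u - sqrt(2))^2)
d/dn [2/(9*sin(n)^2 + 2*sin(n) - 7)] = -4*(9*sin(n) + 1)*cos(n)/(9*sin(n)^2 + 2*sin(n) - 7)^2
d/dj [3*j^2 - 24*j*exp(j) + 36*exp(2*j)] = -24*j*exp(j) + 6*j + 72*exp(2*j) - 24*exp(j)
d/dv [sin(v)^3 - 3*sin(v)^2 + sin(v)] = (3*sin(v)^2 - 6*sin(v) + 1)*cos(v)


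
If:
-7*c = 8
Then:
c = -8/7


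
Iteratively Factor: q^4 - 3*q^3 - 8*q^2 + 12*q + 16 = (q + 2)*(q^3 - 5*q^2 + 2*q + 8) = (q - 2)*(q + 2)*(q^2 - 3*q - 4) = (q - 4)*(q - 2)*(q + 2)*(q + 1)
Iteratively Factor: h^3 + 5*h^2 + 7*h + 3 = (h + 3)*(h^2 + 2*h + 1) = (h + 1)*(h + 3)*(h + 1)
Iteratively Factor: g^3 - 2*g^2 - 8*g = (g + 2)*(g^2 - 4*g) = (g - 4)*(g + 2)*(g)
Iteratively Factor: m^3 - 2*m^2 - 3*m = (m - 3)*(m^2 + m) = m*(m - 3)*(m + 1)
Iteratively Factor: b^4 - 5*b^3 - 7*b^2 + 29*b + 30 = (b + 2)*(b^3 - 7*b^2 + 7*b + 15) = (b + 1)*(b + 2)*(b^2 - 8*b + 15) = (b - 3)*(b + 1)*(b + 2)*(b - 5)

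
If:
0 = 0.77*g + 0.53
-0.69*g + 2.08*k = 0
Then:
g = -0.69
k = -0.23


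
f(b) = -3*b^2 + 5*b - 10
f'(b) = 5 - 6*b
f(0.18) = -9.20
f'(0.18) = 3.92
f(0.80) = -7.92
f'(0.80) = 0.20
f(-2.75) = -46.44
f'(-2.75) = 21.50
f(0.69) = -7.98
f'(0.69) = 0.86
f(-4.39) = -89.77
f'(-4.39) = 31.34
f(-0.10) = -10.53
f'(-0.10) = 5.60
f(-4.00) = -78.00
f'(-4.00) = 29.00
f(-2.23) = -36.07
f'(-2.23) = 18.38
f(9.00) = -208.00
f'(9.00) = -49.00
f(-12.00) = -502.00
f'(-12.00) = 77.00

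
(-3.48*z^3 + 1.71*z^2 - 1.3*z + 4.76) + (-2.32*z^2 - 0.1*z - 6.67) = -3.48*z^3 - 0.61*z^2 - 1.4*z - 1.91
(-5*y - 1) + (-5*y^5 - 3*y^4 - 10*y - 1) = -5*y^5 - 3*y^4 - 15*y - 2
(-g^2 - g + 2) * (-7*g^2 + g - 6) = 7*g^4 + 6*g^3 - 9*g^2 + 8*g - 12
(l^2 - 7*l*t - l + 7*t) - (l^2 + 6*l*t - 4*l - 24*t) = -13*l*t + 3*l + 31*t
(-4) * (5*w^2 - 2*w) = -20*w^2 + 8*w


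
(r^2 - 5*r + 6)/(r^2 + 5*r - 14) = (r - 3)/(r + 7)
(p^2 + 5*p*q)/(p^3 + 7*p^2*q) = (p + 5*q)/(p*(p + 7*q))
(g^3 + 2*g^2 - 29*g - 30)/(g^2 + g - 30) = g + 1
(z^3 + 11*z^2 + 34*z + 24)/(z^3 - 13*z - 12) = (z^2 + 10*z + 24)/(z^2 - z - 12)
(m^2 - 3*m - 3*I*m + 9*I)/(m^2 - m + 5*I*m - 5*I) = (m^2 - 3*m - 3*I*m + 9*I)/(m^2 - m + 5*I*m - 5*I)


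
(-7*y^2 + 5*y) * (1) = -7*y^2 + 5*y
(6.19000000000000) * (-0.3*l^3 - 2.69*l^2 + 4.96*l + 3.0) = -1.857*l^3 - 16.6511*l^2 + 30.7024*l + 18.57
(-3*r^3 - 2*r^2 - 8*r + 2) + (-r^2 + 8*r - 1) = -3*r^3 - 3*r^2 + 1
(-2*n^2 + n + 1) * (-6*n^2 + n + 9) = 12*n^4 - 8*n^3 - 23*n^2 + 10*n + 9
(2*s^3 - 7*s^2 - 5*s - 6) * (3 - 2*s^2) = -4*s^5 + 14*s^4 + 16*s^3 - 9*s^2 - 15*s - 18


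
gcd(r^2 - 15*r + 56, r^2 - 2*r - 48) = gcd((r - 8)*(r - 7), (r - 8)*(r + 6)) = r - 8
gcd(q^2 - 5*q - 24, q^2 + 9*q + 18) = q + 3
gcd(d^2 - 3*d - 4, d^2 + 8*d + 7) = d + 1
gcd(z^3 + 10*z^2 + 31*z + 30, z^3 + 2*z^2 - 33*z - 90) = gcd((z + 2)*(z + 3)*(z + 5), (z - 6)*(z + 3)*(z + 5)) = z^2 + 8*z + 15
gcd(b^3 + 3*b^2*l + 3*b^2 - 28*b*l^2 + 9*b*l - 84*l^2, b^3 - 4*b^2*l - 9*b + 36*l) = b^2 - 4*b*l + 3*b - 12*l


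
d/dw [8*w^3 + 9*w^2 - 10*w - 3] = 24*w^2 + 18*w - 10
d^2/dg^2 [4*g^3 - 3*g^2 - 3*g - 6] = 24*g - 6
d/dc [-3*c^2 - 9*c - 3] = -6*c - 9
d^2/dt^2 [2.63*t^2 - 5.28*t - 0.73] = 5.26000000000000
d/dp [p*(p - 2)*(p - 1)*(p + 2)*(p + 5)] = 5*p^4 + 16*p^3 - 27*p^2 - 32*p + 20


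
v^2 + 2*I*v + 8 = (v - 2*I)*(v + 4*I)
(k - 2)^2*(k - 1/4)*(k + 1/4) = k^4 - 4*k^3 + 63*k^2/16 + k/4 - 1/4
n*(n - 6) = n^2 - 6*n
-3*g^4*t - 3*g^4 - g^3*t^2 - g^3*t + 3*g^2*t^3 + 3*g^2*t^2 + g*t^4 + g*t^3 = (-g + t)*(g + t)*(3*g + t)*(g*t + g)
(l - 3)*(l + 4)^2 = l^3 + 5*l^2 - 8*l - 48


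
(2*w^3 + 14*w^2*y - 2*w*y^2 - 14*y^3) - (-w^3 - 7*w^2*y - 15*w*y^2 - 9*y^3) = 3*w^3 + 21*w^2*y + 13*w*y^2 - 5*y^3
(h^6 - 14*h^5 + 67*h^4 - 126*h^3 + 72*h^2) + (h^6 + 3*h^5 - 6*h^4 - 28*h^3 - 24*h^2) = 2*h^6 - 11*h^5 + 61*h^4 - 154*h^3 + 48*h^2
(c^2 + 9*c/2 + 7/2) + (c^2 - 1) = 2*c^2 + 9*c/2 + 5/2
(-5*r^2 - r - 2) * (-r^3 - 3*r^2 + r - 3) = 5*r^5 + 16*r^4 + 20*r^2 + r + 6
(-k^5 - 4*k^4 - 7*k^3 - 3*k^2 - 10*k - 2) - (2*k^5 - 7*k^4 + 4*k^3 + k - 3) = -3*k^5 + 3*k^4 - 11*k^3 - 3*k^2 - 11*k + 1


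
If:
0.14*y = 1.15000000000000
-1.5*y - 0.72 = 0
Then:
No Solution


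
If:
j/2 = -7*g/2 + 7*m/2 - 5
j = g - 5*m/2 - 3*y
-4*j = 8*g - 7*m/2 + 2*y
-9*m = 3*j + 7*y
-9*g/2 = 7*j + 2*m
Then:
No Solution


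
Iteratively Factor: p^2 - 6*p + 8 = (p - 4)*(p - 2)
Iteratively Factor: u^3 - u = (u + 1)*(u^2 - u) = u*(u + 1)*(u - 1)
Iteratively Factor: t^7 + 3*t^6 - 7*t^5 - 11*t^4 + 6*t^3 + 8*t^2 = (t - 2)*(t^6 + 5*t^5 + 3*t^4 - 5*t^3 - 4*t^2) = t*(t - 2)*(t^5 + 5*t^4 + 3*t^3 - 5*t^2 - 4*t) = t*(t - 2)*(t + 1)*(t^4 + 4*t^3 - t^2 - 4*t) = t*(t - 2)*(t + 1)^2*(t^3 + 3*t^2 - 4*t) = t*(t - 2)*(t + 1)^2*(t + 4)*(t^2 - t) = t^2*(t - 2)*(t + 1)^2*(t + 4)*(t - 1)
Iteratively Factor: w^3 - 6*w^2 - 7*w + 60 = (w + 3)*(w^2 - 9*w + 20) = (w - 4)*(w + 3)*(w - 5)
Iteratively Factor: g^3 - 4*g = (g - 2)*(g^2 + 2*g) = g*(g - 2)*(g + 2)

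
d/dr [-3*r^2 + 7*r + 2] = 7 - 6*r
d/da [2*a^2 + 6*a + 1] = 4*a + 6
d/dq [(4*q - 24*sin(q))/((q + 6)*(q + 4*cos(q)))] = 4*((1 - 6*cos(q))*(q + 6)*(q + 4*cos(q)) + (-q + 6*sin(q))*(q + 4*cos(q)) + (q + 6)*(q - 6*sin(q))*(4*sin(q) - 1))/((q + 6)^2*(q + 4*cos(q))^2)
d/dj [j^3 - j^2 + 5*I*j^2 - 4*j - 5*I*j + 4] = 3*j^2 + j*(-2 + 10*I) - 4 - 5*I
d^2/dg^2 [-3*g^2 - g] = -6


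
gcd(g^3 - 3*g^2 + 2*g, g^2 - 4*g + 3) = g - 1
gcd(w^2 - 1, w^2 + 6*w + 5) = w + 1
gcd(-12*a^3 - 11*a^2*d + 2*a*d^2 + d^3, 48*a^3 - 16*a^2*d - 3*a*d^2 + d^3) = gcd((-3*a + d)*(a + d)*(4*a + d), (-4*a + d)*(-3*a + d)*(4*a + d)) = 12*a^2 - a*d - d^2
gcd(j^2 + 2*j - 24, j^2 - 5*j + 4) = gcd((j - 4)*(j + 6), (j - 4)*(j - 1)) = j - 4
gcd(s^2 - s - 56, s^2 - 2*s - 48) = s - 8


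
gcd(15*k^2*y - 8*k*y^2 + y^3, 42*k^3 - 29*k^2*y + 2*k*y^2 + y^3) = -3*k + y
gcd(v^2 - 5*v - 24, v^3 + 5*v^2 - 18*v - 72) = v + 3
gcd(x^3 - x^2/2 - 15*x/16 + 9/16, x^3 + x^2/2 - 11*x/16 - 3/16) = x^2 + x/4 - 3/4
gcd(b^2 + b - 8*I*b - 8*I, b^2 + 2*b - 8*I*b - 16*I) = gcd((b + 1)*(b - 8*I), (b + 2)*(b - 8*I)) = b - 8*I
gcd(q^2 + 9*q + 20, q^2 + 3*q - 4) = q + 4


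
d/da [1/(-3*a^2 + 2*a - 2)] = 2*(3*a - 1)/(3*a^2 - 2*a + 2)^2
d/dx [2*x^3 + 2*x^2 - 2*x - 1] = 6*x^2 + 4*x - 2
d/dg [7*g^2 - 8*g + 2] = 14*g - 8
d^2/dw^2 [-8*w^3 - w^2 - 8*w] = -48*w - 2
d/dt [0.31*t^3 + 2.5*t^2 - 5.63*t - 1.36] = 0.93*t^2 + 5.0*t - 5.63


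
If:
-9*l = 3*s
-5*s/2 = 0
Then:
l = 0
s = 0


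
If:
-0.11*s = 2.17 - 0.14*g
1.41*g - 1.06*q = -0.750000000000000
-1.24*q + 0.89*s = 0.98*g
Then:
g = -12.32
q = -15.68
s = -35.40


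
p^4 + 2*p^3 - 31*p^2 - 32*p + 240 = (p - 4)*(p - 3)*(p + 4)*(p + 5)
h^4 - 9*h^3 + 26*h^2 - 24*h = h*(h - 4)*(h - 3)*(h - 2)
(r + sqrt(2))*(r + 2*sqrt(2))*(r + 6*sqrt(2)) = r^3 + 9*sqrt(2)*r^2 + 40*r + 24*sqrt(2)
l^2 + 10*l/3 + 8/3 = (l + 4/3)*(l + 2)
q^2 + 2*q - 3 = (q - 1)*(q + 3)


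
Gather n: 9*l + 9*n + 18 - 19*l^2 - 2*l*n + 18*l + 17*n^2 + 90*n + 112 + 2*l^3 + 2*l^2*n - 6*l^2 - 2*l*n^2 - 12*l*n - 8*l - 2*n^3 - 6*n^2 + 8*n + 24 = 2*l^3 - 25*l^2 + 19*l - 2*n^3 + n^2*(11 - 2*l) + n*(2*l^2 - 14*l + 107) + 154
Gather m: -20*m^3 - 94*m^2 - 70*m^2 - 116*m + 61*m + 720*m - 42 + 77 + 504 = -20*m^3 - 164*m^2 + 665*m + 539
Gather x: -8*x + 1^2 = 1 - 8*x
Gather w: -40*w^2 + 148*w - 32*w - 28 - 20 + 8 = -40*w^2 + 116*w - 40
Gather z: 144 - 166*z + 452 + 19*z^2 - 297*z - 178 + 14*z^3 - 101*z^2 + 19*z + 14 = 14*z^3 - 82*z^2 - 444*z + 432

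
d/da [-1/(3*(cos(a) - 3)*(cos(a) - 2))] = (5 - 2*cos(a))*sin(a)/(3*(cos(a) - 3)^2*(cos(a) - 2)^2)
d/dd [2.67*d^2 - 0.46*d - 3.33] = 5.34*d - 0.46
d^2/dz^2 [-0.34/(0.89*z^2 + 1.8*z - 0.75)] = (0.538628*z^2 + 1.08936*z - 0.34*(1.78*z + 1.8)*(3.56*z + 3.6) - 0.4539)/(0.89*z^2 + 1.8*z - 0.75)^3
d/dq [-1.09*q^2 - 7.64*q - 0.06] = -2.18*q - 7.64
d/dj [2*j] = 2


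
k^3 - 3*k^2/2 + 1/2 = (k - 1)^2*(k + 1/2)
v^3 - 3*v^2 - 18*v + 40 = (v - 5)*(v - 2)*(v + 4)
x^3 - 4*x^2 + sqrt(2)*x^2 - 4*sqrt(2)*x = x*(x - 4)*(x + sqrt(2))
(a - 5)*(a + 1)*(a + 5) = a^3 + a^2 - 25*a - 25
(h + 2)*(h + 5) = h^2 + 7*h + 10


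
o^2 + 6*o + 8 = (o + 2)*(o + 4)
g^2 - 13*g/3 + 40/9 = (g - 8/3)*(g - 5/3)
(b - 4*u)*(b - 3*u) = b^2 - 7*b*u + 12*u^2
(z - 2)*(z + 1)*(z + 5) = z^3 + 4*z^2 - 7*z - 10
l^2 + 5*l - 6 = (l - 1)*(l + 6)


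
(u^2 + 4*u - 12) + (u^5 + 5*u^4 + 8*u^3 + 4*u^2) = u^5 + 5*u^4 + 8*u^3 + 5*u^2 + 4*u - 12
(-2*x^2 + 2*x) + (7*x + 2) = -2*x^2 + 9*x + 2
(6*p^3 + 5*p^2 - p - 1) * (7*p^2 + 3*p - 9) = 42*p^5 + 53*p^4 - 46*p^3 - 55*p^2 + 6*p + 9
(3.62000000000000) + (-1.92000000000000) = 1.70000000000000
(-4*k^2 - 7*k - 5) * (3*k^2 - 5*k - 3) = -12*k^4 - k^3 + 32*k^2 + 46*k + 15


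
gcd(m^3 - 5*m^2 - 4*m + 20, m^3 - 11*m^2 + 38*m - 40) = m^2 - 7*m + 10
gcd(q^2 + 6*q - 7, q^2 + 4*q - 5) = q - 1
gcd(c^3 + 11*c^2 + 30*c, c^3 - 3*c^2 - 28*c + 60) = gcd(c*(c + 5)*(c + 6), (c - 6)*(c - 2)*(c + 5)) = c + 5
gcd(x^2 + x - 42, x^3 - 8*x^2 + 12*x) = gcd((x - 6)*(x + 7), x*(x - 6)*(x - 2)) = x - 6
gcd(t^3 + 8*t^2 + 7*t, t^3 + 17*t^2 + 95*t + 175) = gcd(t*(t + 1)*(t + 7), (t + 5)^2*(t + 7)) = t + 7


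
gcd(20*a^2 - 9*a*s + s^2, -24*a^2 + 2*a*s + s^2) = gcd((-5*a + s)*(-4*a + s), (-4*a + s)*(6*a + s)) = -4*a + s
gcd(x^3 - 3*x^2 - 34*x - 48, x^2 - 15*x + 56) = x - 8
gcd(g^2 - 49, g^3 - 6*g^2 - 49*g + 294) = g^2 - 49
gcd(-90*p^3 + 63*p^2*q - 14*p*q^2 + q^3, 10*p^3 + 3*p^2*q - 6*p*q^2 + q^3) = 5*p - q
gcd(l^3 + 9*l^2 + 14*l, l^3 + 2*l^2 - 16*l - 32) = l + 2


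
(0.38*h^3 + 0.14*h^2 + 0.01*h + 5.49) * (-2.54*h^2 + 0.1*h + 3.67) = -0.9652*h^5 - 0.3176*h^4 + 1.3832*h^3 - 13.4298*h^2 + 0.5857*h + 20.1483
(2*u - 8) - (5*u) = -3*u - 8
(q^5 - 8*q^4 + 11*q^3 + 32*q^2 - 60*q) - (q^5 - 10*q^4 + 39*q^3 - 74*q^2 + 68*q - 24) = 2*q^4 - 28*q^3 + 106*q^2 - 128*q + 24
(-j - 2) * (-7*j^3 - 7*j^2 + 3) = 7*j^4 + 21*j^3 + 14*j^2 - 3*j - 6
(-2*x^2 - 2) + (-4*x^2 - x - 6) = -6*x^2 - x - 8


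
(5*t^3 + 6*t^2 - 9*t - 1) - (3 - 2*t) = 5*t^3 + 6*t^2 - 7*t - 4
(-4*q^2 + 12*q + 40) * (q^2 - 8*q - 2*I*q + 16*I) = -4*q^4 + 44*q^3 + 8*I*q^3 - 56*q^2 - 88*I*q^2 - 320*q + 112*I*q + 640*I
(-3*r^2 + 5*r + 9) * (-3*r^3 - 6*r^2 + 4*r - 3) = 9*r^5 + 3*r^4 - 69*r^3 - 25*r^2 + 21*r - 27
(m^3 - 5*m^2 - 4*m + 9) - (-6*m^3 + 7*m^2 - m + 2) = 7*m^3 - 12*m^2 - 3*m + 7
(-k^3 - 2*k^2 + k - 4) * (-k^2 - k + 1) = k^5 + 3*k^4 + k^2 + 5*k - 4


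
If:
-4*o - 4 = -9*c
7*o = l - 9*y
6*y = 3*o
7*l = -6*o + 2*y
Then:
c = 4/9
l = 0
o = 0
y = 0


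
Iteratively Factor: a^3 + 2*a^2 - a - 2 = (a - 1)*(a^2 + 3*a + 2) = (a - 1)*(a + 2)*(a + 1)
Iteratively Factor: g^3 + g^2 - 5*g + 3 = (g - 1)*(g^2 + 2*g - 3) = (g - 1)*(g + 3)*(g - 1)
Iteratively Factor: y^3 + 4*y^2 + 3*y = (y + 3)*(y^2 + y) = y*(y + 3)*(y + 1)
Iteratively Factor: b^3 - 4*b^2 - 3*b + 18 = (b - 3)*(b^2 - b - 6) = (b - 3)^2*(b + 2)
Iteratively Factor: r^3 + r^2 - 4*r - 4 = (r - 2)*(r^2 + 3*r + 2) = (r - 2)*(r + 2)*(r + 1)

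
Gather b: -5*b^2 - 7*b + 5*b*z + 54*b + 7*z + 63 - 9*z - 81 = -5*b^2 + b*(5*z + 47) - 2*z - 18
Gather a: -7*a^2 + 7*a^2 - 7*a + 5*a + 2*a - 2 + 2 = 0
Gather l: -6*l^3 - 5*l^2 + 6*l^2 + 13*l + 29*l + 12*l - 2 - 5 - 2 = -6*l^3 + l^2 + 54*l - 9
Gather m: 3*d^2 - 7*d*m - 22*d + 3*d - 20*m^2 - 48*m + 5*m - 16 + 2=3*d^2 - 19*d - 20*m^2 + m*(-7*d - 43) - 14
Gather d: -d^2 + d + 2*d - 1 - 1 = -d^2 + 3*d - 2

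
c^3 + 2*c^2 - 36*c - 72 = (c - 6)*(c + 2)*(c + 6)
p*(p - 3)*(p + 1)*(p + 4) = p^4 + 2*p^3 - 11*p^2 - 12*p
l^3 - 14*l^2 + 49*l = l*(l - 7)^2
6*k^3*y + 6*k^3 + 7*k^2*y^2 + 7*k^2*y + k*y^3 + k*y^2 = (k + y)*(6*k + y)*(k*y + k)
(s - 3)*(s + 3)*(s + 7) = s^3 + 7*s^2 - 9*s - 63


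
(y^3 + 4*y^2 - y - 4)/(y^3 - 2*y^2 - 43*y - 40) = (y^2 + 3*y - 4)/(y^2 - 3*y - 40)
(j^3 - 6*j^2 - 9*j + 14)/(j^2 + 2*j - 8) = (j^3 - 6*j^2 - 9*j + 14)/(j^2 + 2*j - 8)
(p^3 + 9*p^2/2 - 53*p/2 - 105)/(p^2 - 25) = (p^2 + 19*p/2 + 21)/(p + 5)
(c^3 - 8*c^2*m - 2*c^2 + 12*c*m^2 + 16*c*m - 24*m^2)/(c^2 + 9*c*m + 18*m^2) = (c^3 - 8*c^2*m - 2*c^2 + 12*c*m^2 + 16*c*m - 24*m^2)/(c^2 + 9*c*m + 18*m^2)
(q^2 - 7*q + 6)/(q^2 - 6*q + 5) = (q - 6)/(q - 5)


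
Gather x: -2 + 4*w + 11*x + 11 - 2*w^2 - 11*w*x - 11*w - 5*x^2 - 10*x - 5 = -2*w^2 - 7*w - 5*x^2 + x*(1 - 11*w) + 4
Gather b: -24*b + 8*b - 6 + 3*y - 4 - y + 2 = -16*b + 2*y - 8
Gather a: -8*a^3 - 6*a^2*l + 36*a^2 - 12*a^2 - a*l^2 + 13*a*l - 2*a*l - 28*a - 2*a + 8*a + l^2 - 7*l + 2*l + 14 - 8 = -8*a^3 + a^2*(24 - 6*l) + a*(-l^2 + 11*l - 22) + l^2 - 5*l + 6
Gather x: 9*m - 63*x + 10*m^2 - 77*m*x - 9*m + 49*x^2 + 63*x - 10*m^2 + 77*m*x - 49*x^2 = 0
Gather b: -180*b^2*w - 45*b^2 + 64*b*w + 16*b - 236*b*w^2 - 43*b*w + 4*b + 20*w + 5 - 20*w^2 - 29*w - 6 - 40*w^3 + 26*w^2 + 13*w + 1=b^2*(-180*w - 45) + b*(-236*w^2 + 21*w + 20) - 40*w^3 + 6*w^2 + 4*w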